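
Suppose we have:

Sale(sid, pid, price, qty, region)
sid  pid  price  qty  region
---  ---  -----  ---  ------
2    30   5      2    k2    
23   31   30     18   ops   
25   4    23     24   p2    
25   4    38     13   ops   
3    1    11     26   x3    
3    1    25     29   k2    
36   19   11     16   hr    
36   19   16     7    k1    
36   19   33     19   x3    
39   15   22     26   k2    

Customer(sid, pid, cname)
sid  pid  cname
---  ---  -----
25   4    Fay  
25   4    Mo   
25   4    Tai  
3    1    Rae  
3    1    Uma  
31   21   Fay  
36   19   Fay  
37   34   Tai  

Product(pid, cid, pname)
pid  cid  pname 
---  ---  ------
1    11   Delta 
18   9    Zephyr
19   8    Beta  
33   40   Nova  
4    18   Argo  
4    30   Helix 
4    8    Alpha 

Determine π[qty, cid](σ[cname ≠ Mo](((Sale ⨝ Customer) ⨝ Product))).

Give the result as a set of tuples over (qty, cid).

{(13, 18), (13, 30), (13, 8), (16, 8), (19, 8), (24, 18), (24, 30), (24, 8), (26, 11), (29, 11), (7, 8)}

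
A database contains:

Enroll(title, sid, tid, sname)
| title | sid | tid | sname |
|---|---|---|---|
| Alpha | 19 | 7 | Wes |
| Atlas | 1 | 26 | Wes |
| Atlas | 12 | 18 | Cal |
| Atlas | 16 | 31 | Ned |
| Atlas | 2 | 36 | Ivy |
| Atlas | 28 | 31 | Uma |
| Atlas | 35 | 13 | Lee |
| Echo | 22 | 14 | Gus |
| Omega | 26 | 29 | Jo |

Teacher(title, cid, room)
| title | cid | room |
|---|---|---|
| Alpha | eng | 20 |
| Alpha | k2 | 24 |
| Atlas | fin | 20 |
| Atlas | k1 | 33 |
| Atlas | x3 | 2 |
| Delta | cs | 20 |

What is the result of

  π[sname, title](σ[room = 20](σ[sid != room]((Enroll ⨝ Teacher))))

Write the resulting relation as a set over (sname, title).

{(Cal, Atlas), (Ivy, Atlas), (Lee, Atlas), (Ned, Atlas), (Uma, Atlas), (Wes, Alpha), (Wes, Atlas)}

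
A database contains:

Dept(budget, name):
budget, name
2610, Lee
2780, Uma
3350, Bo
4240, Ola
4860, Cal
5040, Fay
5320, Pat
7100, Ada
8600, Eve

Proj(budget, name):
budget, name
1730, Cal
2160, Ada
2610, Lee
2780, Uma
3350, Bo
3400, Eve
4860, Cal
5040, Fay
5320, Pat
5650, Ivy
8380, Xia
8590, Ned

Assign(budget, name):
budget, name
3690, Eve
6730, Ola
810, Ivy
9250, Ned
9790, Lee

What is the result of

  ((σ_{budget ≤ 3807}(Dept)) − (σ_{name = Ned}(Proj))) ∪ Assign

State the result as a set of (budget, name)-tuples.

{(2610, Lee), (2780, Uma), (3350, Bo), (3690, Eve), (6730, Ola), (810, Ivy), (9250, Ned), (9790, Lee)}

σ[budget ≤ 3807]: keep tuples satisfying budget ≤ 3807 → {(2610, Lee), (2780, Uma), (3350, Bo)}
σ[name = Ned]: keep tuples satisfying name = Ned → {(8590, Ned)}
Set difference of the two operands is {(2610, Lee), (2780, Uma), (3350, Bo)}.
Set union of the two operands is {(2610, Lee), (2780, Uma), (3350, Bo), (3690, Eve), (6730, Ola), (810, Ivy), (9250, Ned), (9790, Lee)}.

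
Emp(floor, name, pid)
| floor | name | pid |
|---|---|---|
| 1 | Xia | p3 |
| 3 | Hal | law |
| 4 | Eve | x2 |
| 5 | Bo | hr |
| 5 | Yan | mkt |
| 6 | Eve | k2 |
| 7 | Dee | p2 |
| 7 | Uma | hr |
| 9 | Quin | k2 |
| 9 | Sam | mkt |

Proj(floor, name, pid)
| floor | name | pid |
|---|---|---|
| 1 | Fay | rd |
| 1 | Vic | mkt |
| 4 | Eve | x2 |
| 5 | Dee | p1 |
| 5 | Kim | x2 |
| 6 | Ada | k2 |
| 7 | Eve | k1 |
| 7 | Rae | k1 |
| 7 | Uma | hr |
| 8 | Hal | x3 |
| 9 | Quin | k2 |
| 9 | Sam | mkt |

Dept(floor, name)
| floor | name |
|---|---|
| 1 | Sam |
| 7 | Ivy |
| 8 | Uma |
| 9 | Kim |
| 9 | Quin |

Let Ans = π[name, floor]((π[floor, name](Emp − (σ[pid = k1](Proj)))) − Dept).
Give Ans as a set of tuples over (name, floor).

{(Bo, 5), (Dee, 7), (Eve, 4), (Eve, 6), (Hal, 3), (Sam, 9), (Uma, 7), (Xia, 1), (Yan, 5)}

σ[pid = k1]: keep tuples satisfying pid = k1 → {(7, Eve, k1), (7, Rae, k1)}
Taking the difference: {(1, Xia, p3), (3, Hal, law), (4, Eve, x2), (5, Bo, hr), (5, Yan, mkt), (6, Eve, k2), (7, Dee, p2), (7, Uma, hr), (9, Quin, k2), (9, Sam, mkt)}
Keep only column(s) floor, name: {(1, Xia), (3, Hal), (4, Eve), (5, Bo), (5, Yan), (6, Eve), (7, Dee), (7, Uma), (9, Quin), (9, Sam)}
Taking the difference: {(1, Xia), (3, Hal), (4, Eve), (5, Bo), (5, Yan), (6, Eve), (7, Dee), (7, Uma), (9, Sam)}
Keep only column(s) name, floor: {(Bo, 5), (Dee, 7), (Eve, 4), (Eve, 6), (Hal, 3), (Sam, 9), (Uma, 7), (Xia, 1), (Yan, 5)}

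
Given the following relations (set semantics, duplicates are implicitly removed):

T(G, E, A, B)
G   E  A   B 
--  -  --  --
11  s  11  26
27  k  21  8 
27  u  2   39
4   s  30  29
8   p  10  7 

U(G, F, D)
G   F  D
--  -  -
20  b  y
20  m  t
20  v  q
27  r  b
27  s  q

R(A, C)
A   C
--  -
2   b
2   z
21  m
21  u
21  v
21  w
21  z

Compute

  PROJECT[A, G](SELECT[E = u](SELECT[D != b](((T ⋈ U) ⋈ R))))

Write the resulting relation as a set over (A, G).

{(2, 27)}

T ⋈ U (natural join on G): {(27, k, 21, 8, r, b), (27, k, 21, 8, s, q), (27, u, 2, 39, r, b), (27, u, 2, 39, s, q)}
(T ⋈ U) ⋈ R (natural join on A): {(27, k, 21, 8, r, b, m), (27, k, 21, 8, r, b, u), (27, k, 21, 8, r, b, v), (27, k, 21, 8, r, b, w), (27, k, 21, 8, r, b, z), (27, k, 21, 8, s, q, m), (27, k, 21, 8, s, q, u), (27, k, 21, 8, s, q, v), (27, k, 21, 8, s, q, w), (27, k, 21, 8, s, q, z), (27, u, 2, 39, r, b, b), (27, u, 2, 39, r, b, z), (27, u, 2, 39, s, q, b), (27, u, 2, 39, s, q, z)}
Apply σ_{D != b}; surviving tuples: {(27, k, 21, 8, s, q, m), (27, k, 21, 8, s, q, u), (27, k, 21, 8, s, q, v), (27, k, 21, 8, s, q, w), (27, k, 21, 8, s, q, z), (27, u, 2, 39, s, q, b), (27, u, 2, 39, s, q, z)}
Apply σ_{E = u}; surviving tuples: {(27, u, 2, 39, s, q, b), (27, u, 2, 39, s, q, z)}
Keep only column(s) A, G (1 duplicate(s) eliminated): {(2, 27)}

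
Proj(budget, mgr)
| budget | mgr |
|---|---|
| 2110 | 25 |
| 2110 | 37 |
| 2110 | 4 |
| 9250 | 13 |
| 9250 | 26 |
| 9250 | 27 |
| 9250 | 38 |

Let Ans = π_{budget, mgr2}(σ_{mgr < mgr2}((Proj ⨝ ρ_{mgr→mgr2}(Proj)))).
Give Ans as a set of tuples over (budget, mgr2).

{(2110, 25), (2110, 37), (9250, 26), (9250, 27), (9250, 38)}

ρ[mgr→mgr2]: schema becomes (budget, mgr2); tuples unchanged.
Proj ⋈ ρ_{mgr→mgr2}(Proj) (natural join on budget): {(2110, 25, 25), (2110, 25, 37), (2110, 25, 4), (2110, 37, 25), (2110, 37, 37), (2110, 37, 4), (2110, 4, 25), (2110, 4, 37), (2110, 4, 4), (9250, 13, 13), (9250, 13, 26), (9250, 13, 27), (9250, 13, 38), (9250, 26, 13), (9250, 26, 26), (9250, 26, 27), (9250, 26, 38), (9250, 27, 13), (9250, 27, 26), (9250, 27, 27), (9250, 27, 38), (9250, 38, 13), (9250, 38, 26), (9250, 38, 27), (9250, 38, 38)}
Apply σ_{mgr < mgr2}; surviving tuples: {(2110, 25, 37), (2110, 4, 25), (2110, 4, 37), (9250, 13, 26), (9250, 13, 27), (9250, 13, 38), (9250, 26, 27), (9250, 26, 38), (9250, 27, 38)}
π[budget, mgr2]: project onto (budget, mgr2) (4 duplicate(s) eliminated) → {(2110, 25), (2110, 37), (9250, 26), (9250, 27), (9250, 38)}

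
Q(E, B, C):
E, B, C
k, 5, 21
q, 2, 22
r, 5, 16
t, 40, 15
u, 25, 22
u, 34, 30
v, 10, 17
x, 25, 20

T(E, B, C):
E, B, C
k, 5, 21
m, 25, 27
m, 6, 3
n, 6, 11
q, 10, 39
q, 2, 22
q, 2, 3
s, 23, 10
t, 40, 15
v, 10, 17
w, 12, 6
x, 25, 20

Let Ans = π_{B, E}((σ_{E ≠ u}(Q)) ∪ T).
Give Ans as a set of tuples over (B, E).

σ[E ≠ u]: keep tuples satisfying E ≠ u → {(k, 5, 21), (q, 2, 22), (r, 5, 16), (t, 40, 15), (v, 10, 17), (x, 25, 20)}
Taking the union: {(k, 5, 21), (m, 25, 27), (m, 6, 3), (n, 6, 11), (q, 10, 39), (q, 2, 22), (q, 2, 3), (r, 5, 16), (s, 23, 10), (t, 40, 15), (v, 10, 17), (w, 12, 6), (x, 25, 20)}
π_{B, E} gives {(10, q), (10, v), (12, w), (2, q), (23, s), (25, m), (25, x), (40, t), (5, k), (5, r), (6, m), (6, n)} (1 duplicate(s) eliminated).

{(10, q), (10, v), (12, w), (2, q), (23, s), (25, m), (25, x), (40, t), (5, k), (5, r), (6, m), (6, n)}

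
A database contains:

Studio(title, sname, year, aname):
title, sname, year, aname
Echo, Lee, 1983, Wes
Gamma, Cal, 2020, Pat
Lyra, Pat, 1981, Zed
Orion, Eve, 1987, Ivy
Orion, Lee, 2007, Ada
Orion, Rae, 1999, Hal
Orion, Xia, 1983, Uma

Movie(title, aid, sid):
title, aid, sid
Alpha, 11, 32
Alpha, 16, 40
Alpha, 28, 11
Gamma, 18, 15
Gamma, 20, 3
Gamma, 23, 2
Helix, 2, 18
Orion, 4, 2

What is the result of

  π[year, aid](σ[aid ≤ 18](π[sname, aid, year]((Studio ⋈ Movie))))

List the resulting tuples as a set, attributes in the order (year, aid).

{(1983, 4), (1987, 4), (1999, 4), (2007, 4), (2020, 18)}

Joining Studio and Movie on title yields {(Gamma, Cal, 2020, Pat, 18, 15), (Gamma, Cal, 2020, Pat, 20, 3), (Gamma, Cal, 2020, Pat, 23, 2), (Orion, Eve, 1987, Ivy, 4, 2), (Orion, Lee, 2007, Ada, 4, 2), (Orion, Rae, 1999, Hal, 4, 2), (Orion, Xia, 1983, Uma, 4, 2)}.
Projecting to sname, aid, year: {(Cal, 18, 2020), (Cal, 20, 2020), (Cal, 23, 2020), (Eve, 4, 1987), (Lee, 4, 2007), (Rae, 4, 1999), (Xia, 4, 1983)}
Selection aid ≤ 18: {(Cal, 18, 2020), (Eve, 4, 1987), (Lee, 4, 2007), (Rae, 4, 1999), (Xia, 4, 1983)}
Projecting to year, aid: {(1983, 4), (1987, 4), (1999, 4), (2007, 4), (2020, 18)}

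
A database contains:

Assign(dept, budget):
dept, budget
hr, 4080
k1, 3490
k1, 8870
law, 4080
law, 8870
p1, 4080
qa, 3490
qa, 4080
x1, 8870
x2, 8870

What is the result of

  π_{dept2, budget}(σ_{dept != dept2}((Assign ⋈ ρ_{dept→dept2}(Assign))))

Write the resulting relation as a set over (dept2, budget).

ρ[dept→dept2]: schema becomes (dept2, budget); tuples unchanged.
Natural join on budget: {(hr, 4080, hr), (hr, 4080, law), (hr, 4080, p1), (hr, 4080, qa), (k1, 3490, k1), (k1, 3490, qa), (k1, 8870, k1), (k1, 8870, law), (k1, 8870, x1), (k1, 8870, x2), (law, 4080, hr), (law, 4080, law), (law, 4080, p1), (law, 4080, qa), (law, 8870, k1), (law, 8870, law), (law, 8870, x1), (law, 8870, x2), (p1, 4080, hr), (p1, 4080, law), (p1, 4080, p1), (p1, 4080, qa), (qa, 3490, k1), (qa, 3490, qa), (qa, 4080, hr), (qa, 4080, law), (qa, 4080, p1), (qa, 4080, qa), (x1, 8870, k1), (x1, 8870, law), (x1, 8870, x1), (x1, 8870, x2), (x2, 8870, k1), (x2, 8870, law), (x2, 8870, x1), (x2, 8870, x2)}
Selection dept != dept2: {(hr, 4080, law), (hr, 4080, p1), (hr, 4080, qa), (k1, 3490, qa), (k1, 8870, law), (k1, 8870, x1), (k1, 8870, x2), (law, 4080, hr), (law, 4080, p1), (law, 4080, qa), (law, 8870, k1), (law, 8870, x1), (law, 8870, x2), (p1, 4080, hr), (p1, 4080, law), (p1, 4080, qa), (qa, 3490, k1), (qa, 4080, hr), (qa, 4080, law), (qa, 4080, p1), (x1, 8870, k1), (x1, 8870, law), (x1, 8870, x2), (x2, 8870, k1), (x2, 8870, law), (x2, 8870, x1)}
Keep only column(s) dept2, budget (16 duplicate(s) eliminated): {(hr, 4080), (k1, 3490), (k1, 8870), (law, 4080), (law, 8870), (p1, 4080), (qa, 3490), (qa, 4080), (x1, 8870), (x2, 8870)}

{(hr, 4080), (k1, 3490), (k1, 8870), (law, 4080), (law, 8870), (p1, 4080), (qa, 3490), (qa, 4080), (x1, 8870), (x2, 8870)}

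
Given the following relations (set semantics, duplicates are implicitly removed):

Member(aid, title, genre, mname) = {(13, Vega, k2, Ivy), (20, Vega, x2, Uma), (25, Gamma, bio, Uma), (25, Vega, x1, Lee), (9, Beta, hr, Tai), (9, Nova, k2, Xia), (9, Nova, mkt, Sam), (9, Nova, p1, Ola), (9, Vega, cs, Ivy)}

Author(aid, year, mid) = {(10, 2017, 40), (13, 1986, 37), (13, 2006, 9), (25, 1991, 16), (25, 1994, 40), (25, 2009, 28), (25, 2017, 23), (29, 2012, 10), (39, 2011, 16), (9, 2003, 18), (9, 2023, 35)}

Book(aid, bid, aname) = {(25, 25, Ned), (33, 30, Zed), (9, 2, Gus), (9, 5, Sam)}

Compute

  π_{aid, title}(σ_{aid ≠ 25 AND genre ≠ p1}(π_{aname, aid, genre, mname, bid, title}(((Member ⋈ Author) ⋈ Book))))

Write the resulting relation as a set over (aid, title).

Member ⋈ Author (natural join on aid): {(13, Vega, k2, Ivy, 1986, 37), (13, Vega, k2, Ivy, 2006, 9), (25, Gamma, bio, Uma, 1991, 16), (25, Gamma, bio, Uma, 1994, 40), (25, Gamma, bio, Uma, 2009, 28), (25, Gamma, bio, Uma, 2017, 23), (25, Vega, x1, Lee, 1991, 16), (25, Vega, x1, Lee, 1994, 40), (25, Vega, x1, Lee, 2009, 28), (25, Vega, x1, Lee, 2017, 23), (9, Beta, hr, Tai, 2003, 18), (9, Beta, hr, Tai, 2023, 35), (9, Nova, k2, Xia, 2003, 18), (9, Nova, k2, Xia, 2023, 35), (9, Nova, mkt, Sam, 2003, 18), (9, Nova, mkt, Sam, 2023, 35), (9, Nova, p1, Ola, 2003, 18), (9, Nova, p1, Ola, 2023, 35), (9, Vega, cs, Ivy, 2003, 18), (9, Vega, cs, Ivy, 2023, 35)}
(Member ⋈ Author) ⋈ Book (natural join on aid): {(25, Gamma, bio, Uma, 1991, 16, 25, Ned), (25, Gamma, bio, Uma, 1994, 40, 25, Ned), (25, Gamma, bio, Uma, 2009, 28, 25, Ned), (25, Gamma, bio, Uma, 2017, 23, 25, Ned), (25, Vega, x1, Lee, 1991, 16, 25, Ned), (25, Vega, x1, Lee, 1994, 40, 25, Ned), (25, Vega, x1, Lee, 2009, 28, 25, Ned), (25, Vega, x1, Lee, 2017, 23, 25, Ned), (9, Beta, hr, Tai, 2003, 18, 2, Gus), (9, Beta, hr, Tai, 2003, 18, 5, Sam), (9, Beta, hr, Tai, 2023, 35, 2, Gus), (9, Beta, hr, Tai, 2023, 35, 5, Sam), (9, Nova, k2, Xia, 2003, 18, 2, Gus), (9, Nova, k2, Xia, 2003, 18, 5, Sam), (9, Nova, k2, Xia, 2023, 35, 2, Gus), (9, Nova, k2, Xia, 2023, 35, 5, Sam), (9, Nova, mkt, Sam, 2003, 18, 2, Gus), (9, Nova, mkt, Sam, 2003, 18, 5, Sam), (9, Nova, mkt, Sam, 2023, 35, 2, Gus), (9, Nova, mkt, Sam, 2023, 35, 5, Sam), (9, Nova, p1, Ola, 2003, 18, 2, Gus), (9, Nova, p1, Ola, 2003, 18, 5, Sam), (9, Nova, p1, Ola, 2023, 35, 2, Gus), (9, Nova, p1, Ola, 2023, 35, 5, Sam), (9, Vega, cs, Ivy, 2003, 18, 2, Gus), (9, Vega, cs, Ivy, 2003, 18, 5, Sam), (9, Vega, cs, Ivy, 2023, 35, 2, Gus), (9, Vega, cs, Ivy, 2023, 35, 5, Sam)}
π_{aname, aid, genre, mname, bid, title} gives {(Gus, 9, cs, Ivy, 2, Vega), (Gus, 9, hr, Tai, 2, Beta), (Gus, 9, k2, Xia, 2, Nova), (Gus, 9, mkt, Sam, 2, Nova), (Gus, 9, p1, Ola, 2, Nova), (Ned, 25, bio, Uma, 25, Gamma), (Ned, 25, x1, Lee, 25, Vega), (Sam, 9, cs, Ivy, 5, Vega), (Sam, 9, hr, Tai, 5, Beta), (Sam, 9, k2, Xia, 5, Nova), (Sam, 9, mkt, Sam, 5, Nova), (Sam, 9, p1, Ola, 5, Nova)} (16 duplicate(s) eliminated).
Filtering on aid ≠ 25 AND genre ≠ p1 leaves {(Gus, 9, cs, Ivy, 2, Vega), (Gus, 9, hr, Tai, 2, Beta), (Gus, 9, k2, Xia, 2, Nova), (Gus, 9, mkt, Sam, 2, Nova), (Sam, 9, cs, Ivy, 5, Vega), (Sam, 9, hr, Tai, 5, Beta), (Sam, 9, k2, Xia, 5, Nova), (Sam, 9, mkt, Sam, 5, Nova)}.
π_{aid, title} gives {(9, Beta), (9, Nova), (9, Vega)} (5 duplicate(s) eliminated).

{(9, Beta), (9, Nova), (9, Vega)}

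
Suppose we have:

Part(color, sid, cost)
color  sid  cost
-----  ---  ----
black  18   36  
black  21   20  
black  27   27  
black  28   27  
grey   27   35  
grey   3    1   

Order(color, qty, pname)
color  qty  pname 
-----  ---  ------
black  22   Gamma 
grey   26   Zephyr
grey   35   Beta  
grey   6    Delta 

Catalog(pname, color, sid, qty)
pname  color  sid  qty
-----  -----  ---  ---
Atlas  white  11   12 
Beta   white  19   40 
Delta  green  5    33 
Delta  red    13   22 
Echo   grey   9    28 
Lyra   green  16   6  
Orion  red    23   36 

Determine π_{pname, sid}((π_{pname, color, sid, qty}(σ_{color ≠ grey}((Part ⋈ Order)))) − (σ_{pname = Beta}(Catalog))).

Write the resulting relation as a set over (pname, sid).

{(Gamma, 18), (Gamma, 21), (Gamma, 27), (Gamma, 28)}

Natural join on color: {(black, 18, 36, 22, Gamma), (black, 21, 20, 22, Gamma), (black, 27, 27, 22, Gamma), (black, 28, 27, 22, Gamma), (grey, 27, 35, 26, Zephyr), (grey, 27, 35, 35, Beta), (grey, 27, 35, 6, Delta), (grey, 3, 1, 26, Zephyr), (grey, 3, 1, 35, Beta), (grey, 3, 1, 6, Delta)}
σ[color ≠ grey]: keep tuples satisfying color ≠ grey → {(black, 18, 36, 22, Gamma), (black, 21, 20, 22, Gamma), (black, 27, 27, 22, Gamma), (black, 28, 27, 22, Gamma)}
Keep only column(s) pname, color, sid, qty: {(Gamma, black, 18, 22), (Gamma, black, 21, 22), (Gamma, black, 27, 22), (Gamma, black, 28, 22)}
σ[pname = Beta]: keep tuples satisfying pname = Beta → {(Beta, white, 19, 40)}
Difference: {(Gamma, black, 18, 22), (Gamma, black, 21, 22), (Gamma, black, 27, 22), (Gamma, black, 28, 22)} with {(Beta, white, 19, 40)} → {(Gamma, black, 18, 22), (Gamma, black, 21, 22), (Gamma, black, 27, 22), (Gamma, black, 28, 22)}
Keep only column(s) pname, sid: {(Gamma, 18), (Gamma, 21), (Gamma, 27), (Gamma, 28)}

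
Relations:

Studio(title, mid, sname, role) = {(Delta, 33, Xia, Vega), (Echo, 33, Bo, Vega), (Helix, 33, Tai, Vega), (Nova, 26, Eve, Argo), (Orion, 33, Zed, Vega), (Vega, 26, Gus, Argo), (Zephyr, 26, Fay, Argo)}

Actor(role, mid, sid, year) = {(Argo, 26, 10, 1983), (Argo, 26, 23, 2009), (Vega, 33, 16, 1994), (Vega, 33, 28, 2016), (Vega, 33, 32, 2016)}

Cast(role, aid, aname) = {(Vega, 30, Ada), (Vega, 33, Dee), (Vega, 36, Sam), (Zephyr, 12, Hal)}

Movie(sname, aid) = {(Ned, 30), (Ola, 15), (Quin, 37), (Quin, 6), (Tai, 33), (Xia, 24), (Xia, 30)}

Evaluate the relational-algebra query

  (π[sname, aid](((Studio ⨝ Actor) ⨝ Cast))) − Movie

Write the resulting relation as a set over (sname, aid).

Natural join on mid, role: {(Delta, 33, Xia, Vega, 16, 1994), (Delta, 33, Xia, Vega, 28, 2016), (Delta, 33, Xia, Vega, 32, 2016), (Echo, 33, Bo, Vega, 16, 1994), (Echo, 33, Bo, Vega, 28, 2016), (Echo, 33, Bo, Vega, 32, 2016), (Helix, 33, Tai, Vega, 16, 1994), (Helix, 33, Tai, Vega, 28, 2016), (Helix, 33, Tai, Vega, 32, 2016), (Nova, 26, Eve, Argo, 10, 1983), (Nova, 26, Eve, Argo, 23, 2009), (Orion, 33, Zed, Vega, 16, 1994), (Orion, 33, Zed, Vega, 28, 2016), (Orion, 33, Zed, Vega, 32, 2016), (Vega, 26, Gus, Argo, 10, 1983), (Vega, 26, Gus, Argo, 23, 2009), (Zephyr, 26, Fay, Argo, 10, 1983), (Zephyr, 26, Fay, Argo, 23, 2009)}
Natural join on role: {(Delta, 33, Xia, Vega, 16, 1994, 30, Ada), (Delta, 33, Xia, Vega, 16, 1994, 33, Dee), (Delta, 33, Xia, Vega, 16, 1994, 36, Sam), (Delta, 33, Xia, Vega, 28, 2016, 30, Ada), (Delta, 33, Xia, Vega, 28, 2016, 33, Dee), (Delta, 33, Xia, Vega, 28, 2016, 36, Sam), (Delta, 33, Xia, Vega, 32, 2016, 30, Ada), (Delta, 33, Xia, Vega, 32, 2016, 33, Dee), (Delta, 33, Xia, Vega, 32, 2016, 36, Sam), (Echo, 33, Bo, Vega, 16, 1994, 30, Ada), (Echo, 33, Bo, Vega, 16, 1994, 33, Dee), (Echo, 33, Bo, Vega, 16, 1994, 36, Sam), (Echo, 33, Bo, Vega, 28, 2016, 30, Ada), (Echo, 33, Bo, Vega, 28, 2016, 33, Dee), (Echo, 33, Bo, Vega, 28, 2016, 36, Sam), (Echo, 33, Bo, Vega, 32, 2016, 30, Ada), (Echo, 33, Bo, Vega, 32, 2016, 33, Dee), (Echo, 33, Bo, Vega, 32, 2016, 36, Sam), (Helix, 33, Tai, Vega, 16, 1994, 30, Ada), (Helix, 33, Tai, Vega, 16, 1994, 33, Dee), (Helix, 33, Tai, Vega, 16, 1994, 36, Sam), (Helix, 33, Tai, Vega, 28, 2016, 30, Ada), (Helix, 33, Tai, Vega, 28, 2016, 33, Dee), (Helix, 33, Tai, Vega, 28, 2016, 36, Sam), (Helix, 33, Tai, Vega, 32, 2016, 30, Ada), (Helix, 33, Tai, Vega, 32, 2016, 33, Dee), (Helix, 33, Tai, Vega, 32, 2016, 36, Sam), (Orion, 33, Zed, Vega, 16, 1994, 30, Ada), (Orion, 33, Zed, Vega, 16, 1994, 33, Dee), (Orion, 33, Zed, Vega, 16, 1994, 36, Sam), (Orion, 33, Zed, Vega, 28, 2016, 30, Ada), (Orion, 33, Zed, Vega, 28, 2016, 33, Dee), (Orion, 33, Zed, Vega, 28, 2016, 36, Sam), (Orion, 33, Zed, Vega, 32, 2016, 30, Ada), (Orion, 33, Zed, Vega, 32, 2016, 33, Dee), (Orion, 33, Zed, Vega, 32, 2016, 36, Sam)}
Keep only column(s) sname, aid (24 duplicate(s) eliminated): {(Bo, 30), (Bo, 33), (Bo, 36), (Tai, 30), (Tai, 33), (Tai, 36), (Xia, 30), (Xia, 33), (Xia, 36), (Zed, 30), (Zed, 33), (Zed, 36)}
Set difference of the two operands is {(Bo, 30), (Bo, 33), (Bo, 36), (Tai, 30), (Tai, 36), (Xia, 33), (Xia, 36), (Zed, 30), (Zed, 33), (Zed, 36)}.

{(Bo, 30), (Bo, 33), (Bo, 36), (Tai, 30), (Tai, 36), (Xia, 33), (Xia, 36), (Zed, 30), (Zed, 33), (Zed, 36)}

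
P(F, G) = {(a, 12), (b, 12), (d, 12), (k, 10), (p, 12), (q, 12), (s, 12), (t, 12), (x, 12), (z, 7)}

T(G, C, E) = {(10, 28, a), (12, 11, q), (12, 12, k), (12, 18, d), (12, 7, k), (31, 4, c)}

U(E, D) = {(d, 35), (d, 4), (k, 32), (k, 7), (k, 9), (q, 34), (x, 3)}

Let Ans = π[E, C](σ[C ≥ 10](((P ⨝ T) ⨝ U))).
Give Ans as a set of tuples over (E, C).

{(d, 18), (k, 12), (q, 11)}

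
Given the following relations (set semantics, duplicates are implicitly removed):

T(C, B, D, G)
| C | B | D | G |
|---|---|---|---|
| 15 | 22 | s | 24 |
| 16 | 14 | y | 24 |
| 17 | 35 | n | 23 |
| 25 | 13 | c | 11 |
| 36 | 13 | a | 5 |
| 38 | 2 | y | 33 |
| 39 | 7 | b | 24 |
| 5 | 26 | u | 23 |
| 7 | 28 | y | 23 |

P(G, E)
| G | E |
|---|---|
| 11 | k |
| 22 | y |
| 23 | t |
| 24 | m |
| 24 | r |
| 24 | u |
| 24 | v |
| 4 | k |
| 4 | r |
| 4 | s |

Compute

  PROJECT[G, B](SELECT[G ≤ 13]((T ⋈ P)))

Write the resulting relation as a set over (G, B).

T ⋈ P (natural join on G): {(15, 22, s, 24, m), (15, 22, s, 24, r), (15, 22, s, 24, u), (15, 22, s, 24, v), (16, 14, y, 24, m), (16, 14, y, 24, r), (16, 14, y, 24, u), (16, 14, y, 24, v), (17, 35, n, 23, t), (25, 13, c, 11, k), (39, 7, b, 24, m), (39, 7, b, 24, r), (39, 7, b, 24, u), (39, 7, b, 24, v), (5, 26, u, 23, t), (7, 28, y, 23, t)}
Selection G ≤ 13: {(25, 13, c, 11, k)}
Keep only column(s) G, B: {(11, 13)}

{(11, 13)}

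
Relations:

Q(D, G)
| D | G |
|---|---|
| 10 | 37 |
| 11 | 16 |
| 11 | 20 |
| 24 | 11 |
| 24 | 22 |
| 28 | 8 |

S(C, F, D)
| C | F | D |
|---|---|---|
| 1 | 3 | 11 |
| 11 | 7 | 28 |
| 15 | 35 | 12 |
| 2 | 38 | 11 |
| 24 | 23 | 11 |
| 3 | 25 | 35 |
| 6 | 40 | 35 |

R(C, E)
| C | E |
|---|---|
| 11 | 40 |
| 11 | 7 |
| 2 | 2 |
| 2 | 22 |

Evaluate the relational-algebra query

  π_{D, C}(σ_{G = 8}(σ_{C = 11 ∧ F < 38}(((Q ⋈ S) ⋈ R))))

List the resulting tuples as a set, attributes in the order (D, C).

Natural join on D: {(11, 16, 1, 3), (11, 16, 2, 38), (11, 16, 24, 23), (11, 20, 1, 3), (11, 20, 2, 38), (11, 20, 24, 23), (28, 8, 11, 7)}
Natural join on C: {(11, 16, 2, 38, 2), (11, 16, 2, 38, 22), (11, 20, 2, 38, 2), (11, 20, 2, 38, 22), (28, 8, 11, 7, 40), (28, 8, 11, 7, 7)}
σ[C = 11 ∧ F < 38]: keep tuples satisfying C = 11 ∧ F < 38 → {(28, 8, 11, 7, 40), (28, 8, 11, 7, 7)}
σ[G = 8]: keep tuples satisfying G = 8 → {(28, 8, 11, 7, 40), (28, 8, 11, 7, 7)}
Keep only column(s) D, C (1 duplicate(s) eliminated): {(28, 11)}

{(28, 11)}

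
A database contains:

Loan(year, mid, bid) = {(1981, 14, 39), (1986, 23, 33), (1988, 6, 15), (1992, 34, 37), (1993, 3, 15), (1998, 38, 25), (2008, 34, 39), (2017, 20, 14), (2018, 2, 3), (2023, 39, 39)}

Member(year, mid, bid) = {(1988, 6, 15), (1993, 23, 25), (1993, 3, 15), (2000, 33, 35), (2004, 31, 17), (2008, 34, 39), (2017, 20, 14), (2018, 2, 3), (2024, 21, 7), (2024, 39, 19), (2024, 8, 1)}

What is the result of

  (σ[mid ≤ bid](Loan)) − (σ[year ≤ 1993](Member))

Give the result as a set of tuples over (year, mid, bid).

Selection mid ≤ bid: {(1981, 14, 39), (1986, 23, 33), (1988, 6, 15), (1992, 34, 37), (1993, 3, 15), (2008, 34, 39), (2018, 2, 3), (2023, 39, 39)}
Selection year ≤ 1993: {(1988, 6, 15), (1993, 23, 25), (1993, 3, 15)}
Set difference of the two operands is {(1981, 14, 39), (1986, 23, 33), (1992, 34, 37), (2008, 34, 39), (2018, 2, 3), (2023, 39, 39)}.

{(1981, 14, 39), (1986, 23, 33), (1992, 34, 37), (2008, 34, 39), (2018, 2, 3), (2023, 39, 39)}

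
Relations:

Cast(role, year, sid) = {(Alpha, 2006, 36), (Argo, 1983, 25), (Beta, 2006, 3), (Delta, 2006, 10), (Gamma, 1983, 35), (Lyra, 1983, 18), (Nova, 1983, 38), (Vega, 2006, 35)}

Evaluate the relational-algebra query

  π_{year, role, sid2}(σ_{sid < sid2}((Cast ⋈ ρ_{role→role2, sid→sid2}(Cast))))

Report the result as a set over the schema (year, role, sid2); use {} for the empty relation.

ρ[role→role2, sid→sid2]: schema becomes (role2, year, sid2); tuples unchanged.
Joining Cast and ρ_{role→role2, sid→sid2}(Cast) on year yields {(Alpha, 2006, 36, Alpha, 36), (Alpha, 2006, 36, Beta, 3), (Alpha, 2006, 36, Delta, 10), (Alpha, 2006, 36, Vega, 35), (Argo, 1983, 25, Argo, 25), (Argo, 1983, 25, Gamma, 35), (Argo, 1983, 25, Lyra, 18), (Argo, 1983, 25, Nova, 38), (Beta, 2006, 3, Alpha, 36), (Beta, 2006, 3, Beta, 3), (Beta, 2006, 3, Delta, 10), (Beta, 2006, 3, Vega, 35), (Delta, 2006, 10, Alpha, 36), (Delta, 2006, 10, Beta, 3), (Delta, 2006, 10, Delta, 10), (Delta, 2006, 10, Vega, 35), (Gamma, 1983, 35, Argo, 25), (Gamma, 1983, 35, Gamma, 35), (Gamma, 1983, 35, Lyra, 18), (Gamma, 1983, 35, Nova, 38), (Lyra, 1983, 18, Argo, 25), (Lyra, 1983, 18, Gamma, 35), (Lyra, 1983, 18, Lyra, 18), (Lyra, 1983, 18, Nova, 38), (Nova, 1983, 38, Argo, 25), (Nova, 1983, 38, Gamma, 35), (Nova, 1983, 38, Lyra, 18), (Nova, 1983, 38, Nova, 38), (Vega, 2006, 35, Alpha, 36), (Vega, 2006, 35, Beta, 3), (Vega, 2006, 35, Delta, 10), (Vega, 2006, 35, Vega, 35)}.
Selection sid < sid2: {(Argo, 1983, 25, Gamma, 35), (Argo, 1983, 25, Nova, 38), (Beta, 2006, 3, Alpha, 36), (Beta, 2006, 3, Delta, 10), (Beta, 2006, 3, Vega, 35), (Delta, 2006, 10, Alpha, 36), (Delta, 2006, 10, Vega, 35), (Gamma, 1983, 35, Nova, 38), (Lyra, 1983, 18, Argo, 25), (Lyra, 1983, 18, Gamma, 35), (Lyra, 1983, 18, Nova, 38), (Vega, 2006, 35, Alpha, 36)}
Keep only column(s) year, role, sid2: {(1983, Argo, 35), (1983, Argo, 38), (1983, Gamma, 38), (1983, Lyra, 25), (1983, Lyra, 35), (1983, Lyra, 38), (2006, Beta, 10), (2006, Beta, 35), (2006, Beta, 36), (2006, Delta, 35), (2006, Delta, 36), (2006, Vega, 36)}

{(1983, Argo, 35), (1983, Argo, 38), (1983, Gamma, 38), (1983, Lyra, 25), (1983, Lyra, 35), (1983, Lyra, 38), (2006, Beta, 10), (2006, Beta, 35), (2006, Beta, 36), (2006, Delta, 35), (2006, Delta, 36), (2006, Vega, 36)}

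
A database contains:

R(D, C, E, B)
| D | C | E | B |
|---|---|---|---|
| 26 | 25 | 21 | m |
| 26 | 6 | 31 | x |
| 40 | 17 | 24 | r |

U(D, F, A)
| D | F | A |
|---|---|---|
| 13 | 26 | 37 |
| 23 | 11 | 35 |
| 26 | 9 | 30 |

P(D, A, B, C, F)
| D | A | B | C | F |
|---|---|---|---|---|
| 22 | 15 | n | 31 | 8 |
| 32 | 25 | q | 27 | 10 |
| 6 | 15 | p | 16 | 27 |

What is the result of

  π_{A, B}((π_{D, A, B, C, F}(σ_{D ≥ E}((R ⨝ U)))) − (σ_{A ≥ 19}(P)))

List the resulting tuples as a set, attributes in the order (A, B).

{(30, m)}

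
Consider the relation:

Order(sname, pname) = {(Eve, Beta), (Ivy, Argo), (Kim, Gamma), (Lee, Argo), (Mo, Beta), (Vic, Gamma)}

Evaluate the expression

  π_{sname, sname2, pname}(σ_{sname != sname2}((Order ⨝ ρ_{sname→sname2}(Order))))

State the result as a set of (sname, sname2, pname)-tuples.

ρ[sname→sname2]: schema becomes (sname2, pname); tuples unchanged.
Order ⋈ ρ_{sname→sname2}(Order) (natural join on pname): {(Eve, Beta, Eve), (Eve, Beta, Mo), (Ivy, Argo, Ivy), (Ivy, Argo, Lee), (Kim, Gamma, Kim), (Kim, Gamma, Vic), (Lee, Argo, Ivy), (Lee, Argo, Lee), (Mo, Beta, Eve), (Mo, Beta, Mo), (Vic, Gamma, Kim), (Vic, Gamma, Vic)}
σ[sname != sname2]: keep tuples satisfying sname != sname2 → {(Eve, Beta, Mo), (Ivy, Argo, Lee), (Kim, Gamma, Vic), (Lee, Argo, Ivy), (Mo, Beta, Eve), (Vic, Gamma, Kim)}
π_{sname, sname2, pname} gives {(Eve, Mo, Beta), (Ivy, Lee, Argo), (Kim, Vic, Gamma), (Lee, Ivy, Argo), (Mo, Eve, Beta), (Vic, Kim, Gamma)}.

{(Eve, Mo, Beta), (Ivy, Lee, Argo), (Kim, Vic, Gamma), (Lee, Ivy, Argo), (Mo, Eve, Beta), (Vic, Kim, Gamma)}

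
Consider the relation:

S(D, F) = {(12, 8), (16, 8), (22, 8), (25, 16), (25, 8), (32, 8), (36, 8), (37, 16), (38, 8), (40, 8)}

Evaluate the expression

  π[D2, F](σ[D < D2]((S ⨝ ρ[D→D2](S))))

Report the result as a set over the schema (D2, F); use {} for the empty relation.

ρ[D→D2]: schema becomes (D2, F); tuples unchanged.
Natural join on F: {(12, 8, 12), (12, 8, 16), (12, 8, 22), (12, 8, 25), (12, 8, 32), (12, 8, 36), (12, 8, 38), (12, 8, 40), (16, 8, 12), (16, 8, 16), (16, 8, 22), (16, 8, 25), (16, 8, 32), (16, 8, 36), (16, 8, 38), (16, 8, 40), (22, 8, 12), (22, 8, 16), (22, 8, 22), (22, 8, 25), (22, 8, 32), (22, 8, 36), (22, 8, 38), (22, 8, 40), (25, 16, 25), (25, 16, 37), (25, 8, 12), (25, 8, 16), (25, 8, 22), (25, 8, 25), (25, 8, 32), (25, 8, 36), (25, 8, 38), (25, 8, 40), (32, 8, 12), (32, 8, 16), (32, 8, 22), (32, 8, 25), (32, 8, 32), (32, 8, 36), (32, 8, 38), (32, 8, 40), (36, 8, 12), (36, 8, 16), (36, 8, 22), (36, 8, 25), (36, 8, 32), (36, 8, 36), (36, 8, 38), (36, 8, 40), (37, 16, 25), (37, 16, 37), (38, 8, 12), (38, 8, 16), (38, 8, 22), (38, 8, 25), (38, 8, 32), (38, 8, 36), (38, 8, 38), (38, 8, 40), (40, 8, 12), (40, 8, 16), (40, 8, 22), (40, 8, 25), (40, 8, 32), (40, 8, 36), (40, 8, 38), (40, 8, 40)}
σ[D < D2]: keep tuples satisfying D < D2 → {(12, 8, 16), (12, 8, 22), (12, 8, 25), (12, 8, 32), (12, 8, 36), (12, 8, 38), (12, 8, 40), (16, 8, 22), (16, 8, 25), (16, 8, 32), (16, 8, 36), (16, 8, 38), (16, 8, 40), (22, 8, 25), (22, 8, 32), (22, 8, 36), (22, 8, 38), (22, 8, 40), (25, 16, 37), (25, 8, 32), (25, 8, 36), (25, 8, 38), (25, 8, 40), (32, 8, 36), (32, 8, 38), (32, 8, 40), (36, 8, 38), (36, 8, 40), (38, 8, 40)}
π_{D2, F} gives {(16, 8), (22, 8), (25, 8), (32, 8), (36, 8), (37, 16), (38, 8), (40, 8)} (21 duplicate(s) eliminated).

{(16, 8), (22, 8), (25, 8), (32, 8), (36, 8), (37, 16), (38, 8), (40, 8)}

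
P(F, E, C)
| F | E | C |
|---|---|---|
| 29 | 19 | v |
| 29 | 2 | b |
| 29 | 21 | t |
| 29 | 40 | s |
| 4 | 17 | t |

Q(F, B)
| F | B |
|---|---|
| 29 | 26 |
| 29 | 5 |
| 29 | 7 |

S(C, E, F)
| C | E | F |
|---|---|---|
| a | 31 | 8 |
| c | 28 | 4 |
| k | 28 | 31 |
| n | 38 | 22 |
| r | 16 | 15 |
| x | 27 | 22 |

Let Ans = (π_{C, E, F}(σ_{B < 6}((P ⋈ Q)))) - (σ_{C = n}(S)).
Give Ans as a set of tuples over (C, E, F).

Natural join on F: {(29, 19, v, 26), (29, 19, v, 5), (29, 19, v, 7), (29, 2, b, 26), (29, 2, b, 5), (29, 2, b, 7), (29, 21, t, 26), (29, 21, t, 5), (29, 21, t, 7), (29, 40, s, 26), (29, 40, s, 5), (29, 40, s, 7)}
Selection B < 6: {(29, 19, v, 5), (29, 2, b, 5), (29, 21, t, 5), (29, 40, s, 5)}
π[C, E, F]: project onto (C, E, F) → {(b, 2, 29), (s, 40, 29), (t, 21, 29), (v, 19, 29)}
Selection C = n: {(n, 38, 22)}
Taking the difference: {(b, 2, 29), (s, 40, 29), (t, 21, 29), (v, 19, 29)}

{(b, 2, 29), (s, 40, 29), (t, 21, 29), (v, 19, 29)}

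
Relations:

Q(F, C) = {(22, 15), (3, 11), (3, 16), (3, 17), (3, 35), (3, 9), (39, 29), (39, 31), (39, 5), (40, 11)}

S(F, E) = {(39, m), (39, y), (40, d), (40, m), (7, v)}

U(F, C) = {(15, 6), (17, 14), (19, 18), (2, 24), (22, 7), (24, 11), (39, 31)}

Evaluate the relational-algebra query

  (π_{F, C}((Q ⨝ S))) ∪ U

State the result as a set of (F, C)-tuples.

Natural join on F: {(39, 29, m), (39, 29, y), (39, 31, m), (39, 31, y), (39, 5, m), (39, 5, y), (40, 11, d), (40, 11, m)}
π_{F, C} gives {(39, 29), (39, 31), (39, 5), (40, 11)} (4 duplicate(s) eliminated).
Set union of the two operands is {(15, 6), (17, 14), (19, 18), (2, 24), (22, 7), (24, 11), (39, 29), (39, 31), (39, 5), (40, 11)}.

{(15, 6), (17, 14), (19, 18), (2, 24), (22, 7), (24, 11), (39, 29), (39, 31), (39, 5), (40, 11)}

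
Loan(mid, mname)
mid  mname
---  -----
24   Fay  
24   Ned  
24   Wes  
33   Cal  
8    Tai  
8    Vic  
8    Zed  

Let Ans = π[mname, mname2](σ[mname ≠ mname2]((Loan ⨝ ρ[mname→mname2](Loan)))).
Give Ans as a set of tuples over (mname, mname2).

ρ[mname→mname2]: schema becomes (mid, mname2); tuples unchanged.
Loan ⋈ ρ[mname→mname2](Loan) (natural join on mid): {(24, Fay, Fay), (24, Fay, Ned), (24, Fay, Wes), (24, Ned, Fay), (24, Ned, Ned), (24, Ned, Wes), (24, Wes, Fay), (24, Wes, Ned), (24, Wes, Wes), (33, Cal, Cal), (8, Tai, Tai), (8, Tai, Vic), (8, Tai, Zed), (8, Vic, Tai), (8, Vic, Vic), (8, Vic, Zed), (8, Zed, Tai), (8, Zed, Vic), (8, Zed, Zed)}
σ[mname ≠ mname2]: keep tuples satisfying mname ≠ mname2 → {(24, Fay, Ned), (24, Fay, Wes), (24, Ned, Fay), (24, Ned, Wes), (24, Wes, Fay), (24, Wes, Ned), (8, Tai, Vic), (8, Tai, Zed), (8, Vic, Tai), (8, Vic, Zed), (8, Zed, Tai), (8, Zed, Vic)}
π[mname, mname2]: project onto (mname, mname2) → {(Fay, Ned), (Fay, Wes), (Ned, Fay), (Ned, Wes), (Tai, Vic), (Tai, Zed), (Vic, Tai), (Vic, Zed), (Wes, Fay), (Wes, Ned), (Zed, Tai), (Zed, Vic)}

{(Fay, Ned), (Fay, Wes), (Ned, Fay), (Ned, Wes), (Tai, Vic), (Tai, Zed), (Vic, Tai), (Vic, Zed), (Wes, Fay), (Wes, Ned), (Zed, Tai), (Zed, Vic)}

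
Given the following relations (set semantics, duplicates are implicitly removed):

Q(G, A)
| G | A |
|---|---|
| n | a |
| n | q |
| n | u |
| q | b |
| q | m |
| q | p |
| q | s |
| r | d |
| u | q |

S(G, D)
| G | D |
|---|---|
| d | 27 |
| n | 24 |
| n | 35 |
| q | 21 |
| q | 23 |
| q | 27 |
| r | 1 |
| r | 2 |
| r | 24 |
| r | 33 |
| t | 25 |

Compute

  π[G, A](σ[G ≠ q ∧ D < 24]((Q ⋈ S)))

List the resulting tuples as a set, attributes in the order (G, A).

{(r, d)}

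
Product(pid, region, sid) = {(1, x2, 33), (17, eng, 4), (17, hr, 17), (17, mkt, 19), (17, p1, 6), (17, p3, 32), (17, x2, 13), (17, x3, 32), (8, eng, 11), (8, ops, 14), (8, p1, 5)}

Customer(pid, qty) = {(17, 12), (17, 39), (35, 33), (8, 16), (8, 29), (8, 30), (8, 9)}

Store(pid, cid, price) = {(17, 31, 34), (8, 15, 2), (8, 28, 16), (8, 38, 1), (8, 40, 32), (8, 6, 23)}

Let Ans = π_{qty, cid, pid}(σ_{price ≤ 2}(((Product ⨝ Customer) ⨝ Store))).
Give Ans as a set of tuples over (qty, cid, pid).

{(16, 15, 8), (16, 38, 8), (29, 15, 8), (29, 38, 8), (30, 15, 8), (30, 38, 8), (9, 15, 8), (9, 38, 8)}

Joining Product and Customer on pid yields {(17, eng, 4, 12), (17, eng, 4, 39), (17, hr, 17, 12), (17, hr, 17, 39), (17, mkt, 19, 12), (17, mkt, 19, 39), (17, p1, 6, 12), (17, p1, 6, 39), (17, p3, 32, 12), (17, p3, 32, 39), (17, x2, 13, 12), (17, x2, 13, 39), (17, x3, 32, 12), (17, x3, 32, 39), (8, eng, 11, 16), (8, eng, 11, 29), (8, eng, 11, 30), (8, eng, 11, 9), (8, ops, 14, 16), (8, ops, 14, 29), (8, ops, 14, 30), (8, ops, 14, 9), (8, p1, 5, 16), (8, p1, 5, 29), (8, p1, 5, 30), (8, p1, 5, 9)}.
Joining (Product ⨝ Customer) and Store on pid yields {(17, eng, 4, 12, 31, 34), (17, eng, 4, 39, 31, 34), (17, hr, 17, 12, 31, 34), (17, hr, 17, 39, 31, 34), (17, mkt, 19, 12, 31, 34), (17, mkt, 19, 39, 31, 34), (17, p1, 6, 12, 31, 34), (17, p1, 6, 39, 31, 34), (17, p3, 32, 12, 31, 34), (17, p3, 32, 39, 31, 34), (17, x2, 13, 12, 31, 34), (17, x2, 13, 39, 31, 34), (17, x3, 32, 12, 31, 34), (17, x3, 32, 39, 31, 34), (8, eng, 11, 16, 15, 2), (8, eng, 11, 16, 28, 16), (8, eng, 11, 16, 38, 1), (8, eng, 11, 16, 40, 32), (8, eng, 11, 16, 6, 23), (8, eng, 11, 29, 15, 2), (8, eng, 11, 29, 28, 16), (8, eng, 11, 29, 38, 1), (8, eng, 11, 29, 40, 32), (8, eng, 11, 29, 6, 23), (8, eng, 11, 30, 15, 2), (8, eng, 11, 30, 28, 16), (8, eng, 11, 30, 38, 1), (8, eng, 11, 30, 40, 32), (8, eng, 11, 30, 6, 23), (8, eng, 11, 9, 15, 2), (8, eng, 11, 9, 28, 16), (8, eng, 11, 9, 38, 1), (8, eng, 11, 9, 40, 32), (8, eng, 11, 9, 6, 23), (8, ops, 14, 16, 15, 2), (8, ops, 14, 16, 28, 16), (8, ops, 14, 16, 38, 1), (8, ops, 14, 16, 40, 32), (8, ops, 14, 16, 6, 23), (8, ops, 14, 29, 15, 2), (8, ops, 14, 29, 28, 16), (8, ops, 14, 29, 38, 1), (8, ops, 14, 29, 40, 32), (8, ops, 14, 29, 6, 23), (8, ops, 14, 30, 15, 2), (8, ops, 14, 30, 28, 16), (8, ops, 14, 30, 38, 1), (8, ops, 14, 30, 40, 32), (8, ops, 14, 30, 6, 23), (8, ops, 14, 9, 15, 2), (8, ops, 14, 9, 28, 16), (8, ops, 14, 9, 38, 1), (8, ops, 14, 9, 40, 32), (8, ops, 14, 9, 6, 23), (8, p1, 5, 16, 15, 2), (8, p1, 5, 16, 28, 16), (8, p1, 5, 16, 38, 1), (8, p1, 5, 16, 40, 32), (8, p1, 5, 16, 6, 23), (8, p1, 5, 29, 15, 2), (8, p1, 5, 29, 28, 16), (8, p1, 5, 29, 38, 1), (8, p1, 5, 29, 40, 32), (8, p1, 5, 29, 6, 23), (8, p1, 5, 30, 15, 2), (8, p1, 5, 30, 28, 16), (8, p1, 5, 30, 38, 1), (8, p1, 5, 30, 40, 32), (8, p1, 5, 30, 6, 23), (8, p1, 5, 9, 15, 2), (8, p1, 5, 9, 28, 16), (8, p1, 5, 9, 38, 1), (8, p1, 5, 9, 40, 32), (8, p1, 5, 9, 6, 23)}.
Selection price ≤ 2: {(8, eng, 11, 16, 15, 2), (8, eng, 11, 16, 38, 1), (8, eng, 11, 29, 15, 2), (8, eng, 11, 29, 38, 1), (8, eng, 11, 30, 15, 2), (8, eng, 11, 30, 38, 1), (8, eng, 11, 9, 15, 2), (8, eng, 11, 9, 38, 1), (8, ops, 14, 16, 15, 2), (8, ops, 14, 16, 38, 1), (8, ops, 14, 29, 15, 2), (8, ops, 14, 29, 38, 1), (8, ops, 14, 30, 15, 2), (8, ops, 14, 30, 38, 1), (8, ops, 14, 9, 15, 2), (8, ops, 14, 9, 38, 1), (8, p1, 5, 16, 15, 2), (8, p1, 5, 16, 38, 1), (8, p1, 5, 29, 15, 2), (8, p1, 5, 29, 38, 1), (8, p1, 5, 30, 15, 2), (8, p1, 5, 30, 38, 1), (8, p1, 5, 9, 15, 2), (8, p1, 5, 9, 38, 1)}
π_{qty, cid, pid} gives {(16, 15, 8), (16, 38, 8), (29, 15, 8), (29, 38, 8), (30, 15, 8), (30, 38, 8), (9, 15, 8), (9, 38, 8)} (16 duplicate(s) eliminated).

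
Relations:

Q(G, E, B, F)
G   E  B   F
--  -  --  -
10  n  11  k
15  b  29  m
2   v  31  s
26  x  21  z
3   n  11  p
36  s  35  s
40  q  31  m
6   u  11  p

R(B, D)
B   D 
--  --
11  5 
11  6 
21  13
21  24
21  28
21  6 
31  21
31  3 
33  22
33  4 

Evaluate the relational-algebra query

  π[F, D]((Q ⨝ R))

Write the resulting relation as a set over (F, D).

{(k, 5), (k, 6), (m, 21), (m, 3), (p, 5), (p, 6), (s, 21), (s, 3), (z, 13), (z, 24), (z, 28), (z, 6)}

Natural join on B: {(10, n, 11, k, 5), (10, n, 11, k, 6), (2, v, 31, s, 21), (2, v, 31, s, 3), (26, x, 21, z, 13), (26, x, 21, z, 24), (26, x, 21, z, 28), (26, x, 21, z, 6), (3, n, 11, p, 5), (3, n, 11, p, 6), (40, q, 31, m, 21), (40, q, 31, m, 3), (6, u, 11, p, 5), (6, u, 11, p, 6)}
π[F, D]: project onto (F, D) (2 duplicate(s) eliminated) → {(k, 5), (k, 6), (m, 21), (m, 3), (p, 5), (p, 6), (s, 21), (s, 3), (z, 13), (z, 24), (z, 28), (z, 6)}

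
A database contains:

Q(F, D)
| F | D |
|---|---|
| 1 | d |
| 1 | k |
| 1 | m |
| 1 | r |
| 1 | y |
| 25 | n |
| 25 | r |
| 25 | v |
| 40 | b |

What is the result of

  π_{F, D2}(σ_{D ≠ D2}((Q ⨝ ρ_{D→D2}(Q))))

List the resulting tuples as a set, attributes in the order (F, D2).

ρ[D→D2]: schema becomes (F, D2); tuples unchanged.
Natural join on F: {(1, d, d), (1, d, k), (1, d, m), (1, d, r), (1, d, y), (1, k, d), (1, k, k), (1, k, m), (1, k, r), (1, k, y), (1, m, d), (1, m, k), (1, m, m), (1, m, r), (1, m, y), (1, r, d), (1, r, k), (1, r, m), (1, r, r), (1, r, y), (1, y, d), (1, y, k), (1, y, m), (1, y, r), (1, y, y), (25, n, n), (25, n, r), (25, n, v), (25, r, n), (25, r, r), (25, r, v), (25, v, n), (25, v, r), (25, v, v), (40, b, b)}
Filtering on D ≠ D2 leaves {(1, d, k), (1, d, m), (1, d, r), (1, d, y), (1, k, d), (1, k, m), (1, k, r), (1, k, y), (1, m, d), (1, m, k), (1, m, r), (1, m, y), (1, r, d), (1, r, k), (1, r, m), (1, r, y), (1, y, d), (1, y, k), (1, y, m), (1, y, r), (25, n, r), (25, n, v), (25, r, n), (25, r, v), (25, v, n), (25, v, r)}.
Projecting to F, D2 (18 duplicate(s) eliminated): {(1, d), (1, k), (1, m), (1, r), (1, y), (25, n), (25, r), (25, v)}

{(1, d), (1, k), (1, m), (1, r), (1, y), (25, n), (25, r), (25, v)}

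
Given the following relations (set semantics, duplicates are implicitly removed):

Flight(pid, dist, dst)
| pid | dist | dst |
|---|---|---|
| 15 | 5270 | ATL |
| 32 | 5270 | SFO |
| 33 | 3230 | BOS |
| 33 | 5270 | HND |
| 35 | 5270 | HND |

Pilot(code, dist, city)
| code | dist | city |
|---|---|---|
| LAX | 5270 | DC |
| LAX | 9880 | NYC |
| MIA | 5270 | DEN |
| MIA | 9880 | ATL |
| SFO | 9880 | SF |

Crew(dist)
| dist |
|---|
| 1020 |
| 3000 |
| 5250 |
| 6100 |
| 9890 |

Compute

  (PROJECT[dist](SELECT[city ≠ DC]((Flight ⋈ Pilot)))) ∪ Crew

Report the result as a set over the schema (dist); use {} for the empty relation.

{1020, 3000, 5250, 5270, 6100, 9890}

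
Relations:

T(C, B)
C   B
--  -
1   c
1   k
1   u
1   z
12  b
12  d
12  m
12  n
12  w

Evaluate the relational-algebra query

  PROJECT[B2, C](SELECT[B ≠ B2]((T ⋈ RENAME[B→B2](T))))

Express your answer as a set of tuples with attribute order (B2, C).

ρ[B→B2]: schema becomes (C, B2); tuples unchanged.
Natural join on C: {(1, c, c), (1, c, k), (1, c, u), (1, c, z), (1, k, c), (1, k, k), (1, k, u), (1, k, z), (1, u, c), (1, u, k), (1, u, u), (1, u, z), (1, z, c), (1, z, k), (1, z, u), (1, z, z), (12, b, b), (12, b, d), (12, b, m), (12, b, n), (12, b, w), (12, d, b), (12, d, d), (12, d, m), (12, d, n), (12, d, w), (12, m, b), (12, m, d), (12, m, m), (12, m, n), (12, m, w), (12, n, b), (12, n, d), (12, n, m), (12, n, n), (12, n, w), (12, w, b), (12, w, d), (12, w, m), (12, w, n), (12, w, w)}
Selection B ≠ B2: {(1, c, k), (1, c, u), (1, c, z), (1, k, c), (1, k, u), (1, k, z), (1, u, c), (1, u, k), (1, u, z), (1, z, c), (1, z, k), (1, z, u), (12, b, d), (12, b, m), (12, b, n), (12, b, w), (12, d, b), (12, d, m), (12, d, n), (12, d, w), (12, m, b), (12, m, d), (12, m, n), (12, m, w), (12, n, b), (12, n, d), (12, n, m), (12, n, w), (12, w, b), (12, w, d), (12, w, m), (12, w, n)}
π[B2, C]: project onto (B2, C) (23 duplicate(s) eliminated) → {(b, 12), (c, 1), (d, 12), (k, 1), (m, 12), (n, 12), (u, 1), (w, 12), (z, 1)}

{(b, 12), (c, 1), (d, 12), (k, 1), (m, 12), (n, 12), (u, 1), (w, 12), (z, 1)}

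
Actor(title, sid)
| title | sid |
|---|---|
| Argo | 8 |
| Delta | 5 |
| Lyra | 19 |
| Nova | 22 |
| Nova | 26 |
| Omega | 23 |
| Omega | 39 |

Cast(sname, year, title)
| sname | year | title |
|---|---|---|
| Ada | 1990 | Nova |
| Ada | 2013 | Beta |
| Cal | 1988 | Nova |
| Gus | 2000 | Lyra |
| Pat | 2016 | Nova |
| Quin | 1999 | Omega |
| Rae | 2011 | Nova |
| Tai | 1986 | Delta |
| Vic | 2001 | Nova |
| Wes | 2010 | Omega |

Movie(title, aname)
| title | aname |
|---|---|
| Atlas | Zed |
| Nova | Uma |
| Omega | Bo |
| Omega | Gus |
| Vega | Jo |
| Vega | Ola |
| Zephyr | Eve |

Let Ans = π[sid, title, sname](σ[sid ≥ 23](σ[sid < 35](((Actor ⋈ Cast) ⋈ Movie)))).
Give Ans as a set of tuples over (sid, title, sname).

{(23, Omega, Quin), (23, Omega, Wes), (26, Nova, Ada), (26, Nova, Cal), (26, Nova, Pat), (26, Nova, Rae), (26, Nova, Vic)}

Joining Actor and Cast on title yields {(Delta, 5, Tai, 1986), (Lyra, 19, Gus, 2000), (Nova, 22, Ada, 1990), (Nova, 22, Cal, 1988), (Nova, 22, Pat, 2016), (Nova, 22, Rae, 2011), (Nova, 22, Vic, 2001), (Nova, 26, Ada, 1990), (Nova, 26, Cal, 1988), (Nova, 26, Pat, 2016), (Nova, 26, Rae, 2011), (Nova, 26, Vic, 2001), (Omega, 23, Quin, 1999), (Omega, 23, Wes, 2010), (Omega, 39, Quin, 1999), (Omega, 39, Wes, 2010)}.
Joining (Actor ⋈ Cast) and Movie on title yields {(Nova, 22, Ada, 1990, Uma), (Nova, 22, Cal, 1988, Uma), (Nova, 22, Pat, 2016, Uma), (Nova, 22, Rae, 2011, Uma), (Nova, 22, Vic, 2001, Uma), (Nova, 26, Ada, 1990, Uma), (Nova, 26, Cal, 1988, Uma), (Nova, 26, Pat, 2016, Uma), (Nova, 26, Rae, 2011, Uma), (Nova, 26, Vic, 2001, Uma), (Omega, 23, Quin, 1999, Bo), (Omega, 23, Quin, 1999, Gus), (Omega, 23, Wes, 2010, Bo), (Omega, 23, Wes, 2010, Gus), (Omega, 39, Quin, 1999, Bo), (Omega, 39, Quin, 1999, Gus), (Omega, 39, Wes, 2010, Bo), (Omega, 39, Wes, 2010, Gus)}.
σ[sid < 35]: keep tuples satisfying sid < 35 → {(Nova, 22, Ada, 1990, Uma), (Nova, 22, Cal, 1988, Uma), (Nova, 22, Pat, 2016, Uma), (Nova, 22, Rae, 2011, Uma), (Nova, 22, Vic, 2001, Uma), (Nova, 26, Ada, 1990, Uma), (Nova, 26, Cal, 1988, Uma), (Nova, 26, Pat, 2016, Uma), (Nova, 26, Rae, 2011, Uma), (Nova, 26, Vic, 2001, Uma), (Omega, 23, Quin, 1999, Bo), (Omega, 23, Quin, 1999, Gus), (Omega, 23, Wes, 2010, Bo), (Omega, 23, Wes, 2010, Gus)}
σ[sid ≥ 23]: keep tuples satisfying sid ≥ 23 → {(Nova, 26, Ada, 1990, Uma), (Nova, 26, Cal, 1988, Uma), (Nova, 26, Pat, 2016, Uma), (Nova, 26, Rae, 2011, Uma), (Nova, 26, Vic, 2001, Uma), (Omega, 23, Quin, 1999, Bo), (Omega, 23, Quin, 1999, Gus), (Omega, 23, Wes, 2010, Bo), (Omega, 23, Wes, 2010, Gus)}
π[sid, title, sname]: project onto (sid, title, sname) (2 duplicate(s) eliminated) → {(23, Omega, Quin), (23, Omega, Wes), (26, Nova, Ada), (26, Nova, Cal), (26, Nova, Pat), (26, Nova, Rae), (26, Nova, Vic)}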